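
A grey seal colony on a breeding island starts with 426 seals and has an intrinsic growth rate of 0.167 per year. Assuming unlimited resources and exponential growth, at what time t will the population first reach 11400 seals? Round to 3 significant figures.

19.7 years

Set N₀·e^(rt) = 11400: e^(0.167·t) = 11400/426 = 26.761.
0.167·t = ln(26.761) = 3.2869, so t = 3.2869/0.167 = 19.682.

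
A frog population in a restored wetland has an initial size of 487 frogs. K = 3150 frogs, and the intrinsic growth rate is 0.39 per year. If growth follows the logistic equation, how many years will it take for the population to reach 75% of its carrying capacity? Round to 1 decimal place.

7.2 years

A = (K − N₀)/N₀ = (3150 − 487)/487 = 5.4682.
Solve 3150/(1 + 5.4682·e^(−0.39t)) = 2362.5: 1 + 5.4682·e^(−0.39t) = 1.3333, so e^(−0.39t) = 0.0609588.
−0.39·t = ln(0.0609588) = -2.7976, so t = 2.7976/0.39 = 7.1732.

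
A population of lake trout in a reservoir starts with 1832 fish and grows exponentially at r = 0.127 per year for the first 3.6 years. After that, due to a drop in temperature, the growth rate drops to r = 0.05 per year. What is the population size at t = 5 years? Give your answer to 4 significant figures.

Phase 1: N(3.6) = 1832·e^(0.127×3.6) = 1832·e^0.4572 = 2893.91.
Phase 2 runs for 5 − 3.6 = 1.4 years at r = 0.05.
N(5) = 2893.91·e^(0.05×1.4) = 2893.91·e^0.07 = 3103.74.

3104 fish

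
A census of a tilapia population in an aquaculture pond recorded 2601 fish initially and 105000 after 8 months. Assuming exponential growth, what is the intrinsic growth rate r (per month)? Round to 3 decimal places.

0.462 per month

From N(t) = N₀·e^(rt): e^(r·8) = 105000/2601 = 40.369.
r·8 = ln(40.369) = 3.6981, so r = 3.6981/8 = 0.46226.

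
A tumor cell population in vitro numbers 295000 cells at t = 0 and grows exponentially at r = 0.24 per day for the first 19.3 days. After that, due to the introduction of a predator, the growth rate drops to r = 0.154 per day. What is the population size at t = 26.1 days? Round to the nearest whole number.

Phase 1: N(19.3) = 295000·e^(0.24×19.3) = 295000·e^4.632 = 3.030219×10^7.
Phase 2 runs for 26.1 − 19.3 = 6.8 days at r = 0.154.
N(26.1) = 3.030219×10^7·e^(0.154×6.8) = 3.030219×10^7·e^1.047 = 8.635097×10^7.

86350973 cells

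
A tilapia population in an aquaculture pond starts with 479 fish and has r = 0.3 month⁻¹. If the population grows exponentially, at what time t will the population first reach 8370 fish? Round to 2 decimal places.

Set N₀·e^(rt) = 8370: e^(0.3·t) = 8370/479 = 17.474.
0.3·t = ln(17.474) = 2.8607, so t = 2.8607/0.3 = 9.5357.

9.54 months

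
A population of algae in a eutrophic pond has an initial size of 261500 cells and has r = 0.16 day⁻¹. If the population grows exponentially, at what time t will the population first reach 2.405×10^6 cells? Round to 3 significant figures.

Set N₀·e^(rt) = 2.405×10^6: e^(0.16·t) = 2.405×10^6/261500 = 9.1969.
0.16·t = ln(9.1969) = 2.2189, so t = 2.2189/0.16 = 13.868.

13.9 days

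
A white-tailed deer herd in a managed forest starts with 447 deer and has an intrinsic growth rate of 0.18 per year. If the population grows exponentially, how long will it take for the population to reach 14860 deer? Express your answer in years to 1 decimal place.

Set N₀·e^(rt) = 14860: e^(0.18·t) = 14860/447 = 33.244.
0.18·t = ln(33.244) = 3.5039, so t = 3.5039/0.18 = 19.466.

19.5 years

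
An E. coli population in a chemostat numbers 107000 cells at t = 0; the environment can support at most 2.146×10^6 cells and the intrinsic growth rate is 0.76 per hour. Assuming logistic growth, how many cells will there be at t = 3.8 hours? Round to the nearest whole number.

A = (K − N₀)/N₀ = (2.146×10^6 − 107000)/107000 = 19.056.
N(t) = K/(1 + A·e^(−rt)) = 2.146×10^6/(1 + 19.056×e^(−0.76×3.8)).
e^(−2.888) = 0.055687; denominator = 1 + 19.056×0.055687 = 2.0612.
N = 2.146×10^6/2.0612 = 1.041149×10^6.

1041149 cells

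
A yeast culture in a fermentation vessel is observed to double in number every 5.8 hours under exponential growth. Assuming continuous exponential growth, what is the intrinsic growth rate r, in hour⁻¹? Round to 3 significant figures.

0.120 per hour

r = ln(2)/t_d = 0.6931/5.8 = 0.11951.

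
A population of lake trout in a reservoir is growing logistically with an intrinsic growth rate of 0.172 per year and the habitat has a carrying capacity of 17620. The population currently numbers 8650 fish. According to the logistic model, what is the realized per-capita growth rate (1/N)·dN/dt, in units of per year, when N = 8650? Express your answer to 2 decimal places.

(1/N)·dN/dt = r(1 − N/K) = 0.172 × (1 − 8650/17620).
= 0.172 × 0.50908 = 0.087562.

0.09 per year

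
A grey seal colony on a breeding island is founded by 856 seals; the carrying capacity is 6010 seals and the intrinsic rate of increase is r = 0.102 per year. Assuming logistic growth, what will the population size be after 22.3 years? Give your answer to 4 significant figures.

3712 seals

A = (K − N₀)/N₀ = (6010 − 856)/856 = 6.021.
N(t) = K/(1 + A·e^(−rt)) = 6010/(1 + 6.021×e^(−0.102×22.3)).
e^(−2.275) = 0.10284; denominator = 1 + 6.021×0.10284 = 1.6192.
N = 6010/1.6192 = 3711.73.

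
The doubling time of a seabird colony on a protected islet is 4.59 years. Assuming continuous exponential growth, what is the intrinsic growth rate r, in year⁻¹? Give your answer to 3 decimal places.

r = ln(2)/t_d = 0.6931/4.59 = 0.15101.

0.151 per year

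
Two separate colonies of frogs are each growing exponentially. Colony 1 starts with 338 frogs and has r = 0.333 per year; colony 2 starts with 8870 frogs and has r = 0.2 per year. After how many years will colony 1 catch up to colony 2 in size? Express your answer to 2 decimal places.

Set 338·e^(0.333t) = 8870·e^(0.2t).
e^((0.333 − 0.2)t) = 8870/338 → e^(0.133·t) = 26.243.
0.133·t = ln(26.243) = 3.2674, so t = 3.2674/0.133 = 24.567.

24.57 years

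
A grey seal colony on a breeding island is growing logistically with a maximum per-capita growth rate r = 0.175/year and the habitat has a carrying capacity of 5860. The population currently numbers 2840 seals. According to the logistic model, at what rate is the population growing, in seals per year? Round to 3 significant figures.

256 seals per year

dN/dt = rN(1 − N/K) = 0.175 × 2840 × (1 − 2840/5860).
1 − 2840/5860 = 0.51536; dN/dt = 0.175 × 2840 × 0.51536 = 256.13.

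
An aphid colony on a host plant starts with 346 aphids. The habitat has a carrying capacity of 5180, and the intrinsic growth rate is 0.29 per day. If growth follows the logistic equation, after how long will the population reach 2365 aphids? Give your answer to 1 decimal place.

A = (K − N₀)/N₀ = (5180 − 346)/346 = 13.971.
Solve 5180/(1 + 13.971·e^(−0.29t)) = 2365: 1 + 13.971·e^(−0.29t) = 2.1903, so e^(−0.29t) = 0.0851955.
−0.29·t = ln(0.0851955) = -2.4628, so t = 2.4628/0.29 = 8.4924.

8.5 days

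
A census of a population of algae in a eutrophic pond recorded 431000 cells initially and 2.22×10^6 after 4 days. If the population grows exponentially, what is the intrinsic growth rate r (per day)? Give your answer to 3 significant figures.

0.410 per day

From N(t) = N₀·e^(rt): e^(r·4) = 2.22×10^6/431000 = 5.1508.
r·4 = ln(5.1508) = 1.6392, so r = 1.6392/4 = 0.40979.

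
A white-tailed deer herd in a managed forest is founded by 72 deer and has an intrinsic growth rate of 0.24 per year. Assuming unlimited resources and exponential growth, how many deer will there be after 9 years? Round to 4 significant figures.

624.3 deer

N(t) = N₀·e^(rt) = 72 × e^(0.24×9) = 72 × e^2.16.
e^2.16 ≈ 8.6711, so N ≈ 72 × 8.6711 = 624.322.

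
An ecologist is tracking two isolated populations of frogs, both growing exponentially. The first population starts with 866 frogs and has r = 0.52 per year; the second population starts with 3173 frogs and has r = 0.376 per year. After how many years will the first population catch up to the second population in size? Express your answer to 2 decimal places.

9.02 years

Set 866·e^(0.52t) = 3173·e^(0.376t).
e^((0.52 − 0.376)t) = 3173/866 → e^(0.144·t) = 3.664.
0.144·t = ln(3.664) = 1.2985, so t = 1.2985/0.144 = 9.0177.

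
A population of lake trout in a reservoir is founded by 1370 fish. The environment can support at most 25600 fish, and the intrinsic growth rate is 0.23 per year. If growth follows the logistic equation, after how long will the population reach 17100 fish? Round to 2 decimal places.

A = (K − N₀)/N₀ = (25600 − 1370)/1370 = 17.686.
Solve 25600/(1 + 17.686·e^(−0.23t)) = 17100: 1 + 17.686·e^(−0.23t) = 1.4971, so e^(−0.23t) = 0.0281054.
−0.23·t = ln(0.0281054) = -3.5718, so t = 3.5718/0.23 = 15.53.

15.53 years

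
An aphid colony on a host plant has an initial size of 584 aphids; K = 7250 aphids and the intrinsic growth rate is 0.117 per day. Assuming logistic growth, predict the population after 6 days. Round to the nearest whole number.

A = (K − N₀)/N₀ = (7250 − 584)/584 = 11.414.
N(t) = K/(1 + A·e^(−rt)) = 7250/(1 + 11.414×e^(−0.117×6)).
e^(−0.702) = 0.49559; denominator = 1 + 11.414×0.49559 = 6.6569.
N = 7250/6.6569 = 1089.1.

1089 aphids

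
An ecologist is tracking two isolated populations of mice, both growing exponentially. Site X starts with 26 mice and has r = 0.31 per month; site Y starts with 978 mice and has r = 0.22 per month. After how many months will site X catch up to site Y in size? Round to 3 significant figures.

40.3 months

Set 26·e^(0.31t) = 978·e^(0.22t).
e^((0.31 − 0.22)t) = 978/26 → e^(0.09·t) = 37.615.
0.09·t = ln(37.615) = 3.6274, so t = 3.6274/0.09 = 40.305.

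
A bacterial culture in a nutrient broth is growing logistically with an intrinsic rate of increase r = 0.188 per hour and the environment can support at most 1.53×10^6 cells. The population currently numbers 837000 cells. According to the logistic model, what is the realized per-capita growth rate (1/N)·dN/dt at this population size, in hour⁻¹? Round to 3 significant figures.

0.0852 per hour

(1/N)·dN/dt = r(1 − N/K) = 0.188 × (1 − 837000/1.53×10^6).
= 0.188 × 0.45294 = 0.085153.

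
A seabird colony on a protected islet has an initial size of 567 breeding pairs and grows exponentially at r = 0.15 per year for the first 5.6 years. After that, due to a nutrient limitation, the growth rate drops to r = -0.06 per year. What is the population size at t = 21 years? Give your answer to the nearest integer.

521 breeding pairs

Phase 1: N(5.6) = 567·e^(0.15×5.6) = 567·e^0.84 = 1313.38.
Phase 2 runs for 21 − 5.6 = 15.4 years at r = -0.06.
N(21) = 1313.38·e^(-0.06×15.4) = 1313.38·e^-0.924 = 521.318.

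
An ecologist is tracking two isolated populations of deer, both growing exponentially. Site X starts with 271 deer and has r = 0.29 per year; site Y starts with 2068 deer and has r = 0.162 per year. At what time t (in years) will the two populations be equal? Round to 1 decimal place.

15.9 years

Set 271·e^(0.29t) = 2068·e^(0.162t).
e^((0.29 − 0.162)t) = 2068/271 → e^(0.128·t) = 7.631.
0.128·t = ln(7.631) = 2.0322, so t = 2.0322/0.128 = 15.877.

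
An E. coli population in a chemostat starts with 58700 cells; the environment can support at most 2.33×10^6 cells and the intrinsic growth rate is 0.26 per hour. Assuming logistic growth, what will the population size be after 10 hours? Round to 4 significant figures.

A = (K − N₀)/N₀ = (2.33×10^6 − 58700)/58700 = 38.693.
N(t) = K/(1 + A·e^(−rt)) = 2.33×10^6/(1 + 38.693×e^(−0.26×10)).
e^(−2.6) = 0.074274; denominator = 1 + 38.693×0.074274 = 3.8739.
N = 2.33×10^6/3.8739 = 601462.

601500 cells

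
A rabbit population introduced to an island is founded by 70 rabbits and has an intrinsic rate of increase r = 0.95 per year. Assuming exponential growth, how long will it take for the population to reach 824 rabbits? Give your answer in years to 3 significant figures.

Set N₀·e^(rt) = 824: e^(0.95·t) = 824/70 = 11.771.
0.95·t = ln(11.771) = 2.4657, so t = 2.4657/0.95 = 2.5954.

2.60 years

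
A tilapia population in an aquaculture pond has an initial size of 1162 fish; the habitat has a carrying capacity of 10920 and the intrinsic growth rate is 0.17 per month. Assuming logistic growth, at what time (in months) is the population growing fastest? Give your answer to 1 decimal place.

Logistic growth is fastest at N = K/2 = 5460.
A = (K − N₀)/N₀ = 8.3976. Set K/(1 + A·e^(−rt)) = K/2 → A·e^(−rt) = 1.
e^(−0.17t) = 1/8.3976 = 0.119082, so t = ln(8.3976)/0.17 = 2.1279/0.17 = 12.517.

12.5 months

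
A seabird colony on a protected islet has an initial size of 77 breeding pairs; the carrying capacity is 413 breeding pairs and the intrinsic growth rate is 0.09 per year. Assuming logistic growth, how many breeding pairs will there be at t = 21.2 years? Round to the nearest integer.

251 breeding pairs

A = (K − N₀)/N₀ = (413 − 77)/77 = 4.3636.
N(t) = K/(1 + A·e^(−rt)) = 413/(1 + 4.3636×e^(−0.09×21.2)).
e^(−1.908) = 0.14838; denominator = 1 + 4.3636×0.14838 = 1.6475.
N = 413/1.6475 = 250.689.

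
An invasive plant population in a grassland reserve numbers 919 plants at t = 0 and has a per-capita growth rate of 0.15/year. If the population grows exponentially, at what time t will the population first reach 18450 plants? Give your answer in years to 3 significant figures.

20.0 years

Set N₀·e^(rt) = 18450: e^(0.15·t) = 18450/919 = 20.076.
0.15·t = ln(20.076) = 2.9995, so t = 2.9995/0.15 = 19.997.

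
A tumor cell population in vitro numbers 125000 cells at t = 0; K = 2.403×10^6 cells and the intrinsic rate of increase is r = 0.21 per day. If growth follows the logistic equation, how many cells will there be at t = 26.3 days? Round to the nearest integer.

A = (K − N₀)/N₀ = (2.403×10^6 − 125000)/125000 = 18.224.
N(t) = K/(1 + A·e^(−rt)) = 2.403×10^6/(1 + 18.224×e^(−0.21×26.3)).
e^(−5.523) = 0.0039938; denominator = 1 + 18.224×0.0039938 = 1.0728.
N = 2.403×10^6/1.0728 = 2.239967×10^6.

2239967 cells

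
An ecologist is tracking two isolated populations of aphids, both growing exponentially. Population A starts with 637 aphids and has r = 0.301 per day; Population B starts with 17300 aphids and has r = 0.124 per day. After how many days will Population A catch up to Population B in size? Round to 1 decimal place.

18.7 days

Set 637·e^(0.301t) = 17300·e^(0.124t).
e^((0.301 − 0.124)t) = 17300/637 → e^(0.177·t) = 27.159.
0.177·t = ln(27.159) = 3.3017, so t = 3.3017/0.177 = 18.654.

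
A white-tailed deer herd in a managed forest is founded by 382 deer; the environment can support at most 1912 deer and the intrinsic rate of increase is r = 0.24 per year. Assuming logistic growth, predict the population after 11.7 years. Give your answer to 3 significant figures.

A = (K − N₀)/N₀ = (1912 − 382)/382 = 4.0052.
N(t) = K/(1 + A·e^(−rt)) = 1912/(1 + 4.0052×e^(−0.24×11.7)).
e^(−2.808) = 0.060326; denominator = 1 + 4.0052×0.060326 = 1.2416.
N = 1912/1.2416 = 1539.93.

1540 deer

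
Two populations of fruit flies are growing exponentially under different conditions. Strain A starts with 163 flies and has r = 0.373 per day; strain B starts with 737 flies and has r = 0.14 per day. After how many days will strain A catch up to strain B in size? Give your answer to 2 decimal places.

6.48 days

Set 163·e^(0.373t) = 737·e^(0.14t).
e^((0.373 − 0.14)t) = 737/163 → e^(0.233·t) = 4.5215.
0.233·t = ln(4.5215) = 1.5088, so t = 1.5088/0.233 = 6.4757.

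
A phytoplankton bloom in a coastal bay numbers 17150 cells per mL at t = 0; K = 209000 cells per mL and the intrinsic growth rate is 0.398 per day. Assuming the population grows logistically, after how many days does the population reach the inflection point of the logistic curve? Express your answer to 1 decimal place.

Logistic growth is fastest at N = K/2 = 104500.
A = (K − N₀)/N₀ = 11.187. Set K/(1 + A·e^(−rt)) = K/2 → A·e^(−rt) = 1.
e^(−0.398t) = 1/11.187 = 0.0893928, so t = ln(11.187)/0.398 = 2.4147/0.398 = 6.0671.

6.1 days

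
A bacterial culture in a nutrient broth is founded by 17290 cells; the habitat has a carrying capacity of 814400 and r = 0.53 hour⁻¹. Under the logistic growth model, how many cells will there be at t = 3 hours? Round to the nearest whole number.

78297 cells

A = (K − N₀)/N₀ = (814400 − 17290)/17290 = 46.102.
N(t) = K/(1 + A·e^(−rt)) = 814400/(1 + 46.102×e^(−0.53×3)).
e^(−1.59) = 0.20393; denominator = 1 + 46.102×0.20393 = 10.401.
N = 814400/10.401 = 78296.7.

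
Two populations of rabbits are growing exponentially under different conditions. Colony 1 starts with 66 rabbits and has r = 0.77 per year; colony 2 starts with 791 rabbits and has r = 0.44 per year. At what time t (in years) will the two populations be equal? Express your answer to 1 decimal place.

Set 66·e^(0.77t) = 791·e^(0.44t).
e^((0.77 − 0.44)t) = 791/66 → e^(0.33·t) = 11.985.
0.33·t = ln(11.985) = 2.4836, so t = 2.4836/0.33 = 7.5262.

7.5 years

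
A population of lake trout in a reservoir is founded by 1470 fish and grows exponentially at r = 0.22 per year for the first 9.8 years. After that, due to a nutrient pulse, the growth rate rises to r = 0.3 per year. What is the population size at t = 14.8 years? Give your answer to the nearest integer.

Phase 1: N(9.8) = 1470·e^(0.22×9.8) = 1470·e^2.156 = 12695.7.
Phase 2 runs for 14.8 − 9.8 = 5 years at r = 0.3.
N(14.8) = 12695.7·e^(0.3×5) = 12695.7·e^1.5 = 56898.1.

56898 fish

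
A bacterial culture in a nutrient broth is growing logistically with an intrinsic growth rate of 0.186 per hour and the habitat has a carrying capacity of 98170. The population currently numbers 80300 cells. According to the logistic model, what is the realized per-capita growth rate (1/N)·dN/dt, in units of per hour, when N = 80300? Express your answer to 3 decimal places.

0.034 per hour

(1/N)·dN/dt = r(1 − N/K) = 0.186 × (1 − 80300/98170).
= 0.186 × 0.18203 = 0.033858.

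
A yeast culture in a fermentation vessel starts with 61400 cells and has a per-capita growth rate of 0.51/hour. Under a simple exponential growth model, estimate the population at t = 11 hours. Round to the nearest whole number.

16771056 cells

N(t) = N₀·e^(rt) = 61400 × e^(0.51×11) = 61400 × e^5.61.
e^5.61 ≈ 273.14, so N ≈ 61400 × 273.14 = 1.677106×10^7.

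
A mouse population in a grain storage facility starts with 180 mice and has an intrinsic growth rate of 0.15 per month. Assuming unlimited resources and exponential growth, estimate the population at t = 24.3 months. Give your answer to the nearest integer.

6891 mice

N(t) = N₀·e^(rt) = 180 × e^(0.15×24.3) = 180 × e^3.645.
e^3.645 ≈ 38.283, so N ≈ 180 × 38.283 = 6890.9.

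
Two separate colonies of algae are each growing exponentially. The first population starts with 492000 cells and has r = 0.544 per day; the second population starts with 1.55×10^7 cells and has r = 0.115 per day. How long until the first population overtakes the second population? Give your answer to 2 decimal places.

Set 492000·e^(0.544t) = 1.55×10^7·e^(0.115t).
e^((0.544 − 0.115)t) = 1.55×10^7/492000 → e^(0.429·t) = 31.504.
0.429·t = ln(31.504) = 3.4501, so t = 3.4501/0.429 = 8.0422.

8.04 days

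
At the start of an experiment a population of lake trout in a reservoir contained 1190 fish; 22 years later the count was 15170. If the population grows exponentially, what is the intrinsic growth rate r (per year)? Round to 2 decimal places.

From N(t) = N₀·e^(rt): e^(r·22) = 15170/1190 = 12.748.
r·22 = ln(12.748) = 2.5454, so r = 2.5454/22 = 0.1157.

0.12 per year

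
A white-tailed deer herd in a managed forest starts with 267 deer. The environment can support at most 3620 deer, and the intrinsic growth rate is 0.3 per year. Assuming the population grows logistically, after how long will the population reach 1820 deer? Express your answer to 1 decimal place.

8.5 years

A = (K − N₀)/N₀ = (3620 − 267)/267 = 12.558.
Solve 3620/(1 + 12.558·e^(−0.3t)) = 1820: 1 + 12.558·e^(−0.3t) = 1.989, so e^(−0.3t) = 0.0787551.
−0.3·t = ln(0.0787551) = -2.5414, so t = 2.5414/0.3 = 8.4714.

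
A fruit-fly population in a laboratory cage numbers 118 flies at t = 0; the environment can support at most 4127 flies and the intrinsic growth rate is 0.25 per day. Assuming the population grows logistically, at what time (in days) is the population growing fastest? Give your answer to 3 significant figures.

14.1 days

Logistic growth is fastest at N = K/2 = 2063.5.
A = (K − N₀)/N₀ = 33.975. Set K/(1 + A·e^(−rt)) = K/2 → A·e^(−rt) = 1.
e^(−0.25t) = 1/33.975 = 0.0294338, so t = ln(33.975)/0.25 = 3.5256/0.25 = 14.102.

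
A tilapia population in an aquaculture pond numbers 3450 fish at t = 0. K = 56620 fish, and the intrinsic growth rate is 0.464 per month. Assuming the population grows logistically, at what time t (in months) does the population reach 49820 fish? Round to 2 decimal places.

A = (K − N₀)/N₀ = (56620 − 3450)/3450 = 15.412.
Solve 56620/(1 + 15.412·e^(−0.464t)) = 49820: 1 + 15.412·e^(−0.464t) = 1.1365, so e^(−0.464t) = 0.00885641.
−0.464·t = ln(0.00885641) = -4.7266, so t = 4.7266/0.464 = 10.187.

10.19 months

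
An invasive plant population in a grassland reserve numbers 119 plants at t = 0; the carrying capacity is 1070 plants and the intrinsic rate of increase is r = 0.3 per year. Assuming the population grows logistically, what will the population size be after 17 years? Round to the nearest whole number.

1020 plants

A = (K − N₀)/N₀ = (1070 − 119)/119 = 7.9916.
N(t) = K/(1 + A·e^(−rt)) = 1070/(1 + 7.9916×e^(−0.3×17)).
e^(−5.1) = 0.0060967; denominator = 1 + 7.9916×0.0060967 = 1.0487.
N = 1070/1.0487 = 1020.29.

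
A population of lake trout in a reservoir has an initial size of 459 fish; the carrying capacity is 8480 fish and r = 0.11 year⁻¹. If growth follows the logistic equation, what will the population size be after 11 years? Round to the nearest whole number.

A = (K − N₀)/N₀ = (8480 − 459)/459 = 17.475.
N(t) = K/(1 + A·e^(−rt)) = 8480/(1 + 17.475×e^(−0.11×11)).
e^(−1.21) = 0.2982; denominator = 1 + 17.475×0.2982 = 6.211.
N = 8480/6.211 = 1365.32.

1365 fish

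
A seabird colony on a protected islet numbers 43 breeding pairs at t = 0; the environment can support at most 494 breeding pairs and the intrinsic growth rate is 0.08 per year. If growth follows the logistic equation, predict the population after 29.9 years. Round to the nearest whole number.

A = (K − N₀)/N₀ = (494 − 43)/43 = 10.488.
N(t) = K/(1 + A·e^(−rt)) = 494/(1 + 10.488×e^(−0.08×29.9)).
e^(−2.392) = 0.091447; denominator = 1 + 10.488×0.091447 = 1.9591.
N = 494/1.9591 = 252.153.

252 breeding pairs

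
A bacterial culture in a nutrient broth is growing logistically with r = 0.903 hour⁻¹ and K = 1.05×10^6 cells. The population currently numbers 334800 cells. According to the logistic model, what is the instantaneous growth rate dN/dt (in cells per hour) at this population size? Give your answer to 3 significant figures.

206000 cells per hour

dN/dt = rN(1 − N/K) = 0.903 × 334800 × (1 − 334800/1.05×10^6).
1 − 334800/1.05×10^6 = 0.68114; dN/dt = 0.903 × 334800 × 0.68114 = 2.05926×10^5.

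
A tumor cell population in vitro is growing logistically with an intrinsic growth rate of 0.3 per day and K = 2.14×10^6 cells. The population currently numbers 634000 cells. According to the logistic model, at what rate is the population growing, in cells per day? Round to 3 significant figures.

dN/dt = rN(1 − N/K) = 0.3 × 634000 × (1 − 634000/2.14×10^6).
1 − 634000/2.14×10^6 = 0.70374; dN/dt = 0.3 × 634000 × 0.70374 = 1.33851×10^5.

134000 cells per day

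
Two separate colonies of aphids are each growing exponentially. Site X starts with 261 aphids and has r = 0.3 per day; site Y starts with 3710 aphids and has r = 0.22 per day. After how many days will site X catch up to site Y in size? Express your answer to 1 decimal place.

Set 261·e^(0.3t) = 3710·e^(0.22t).
e^((0.3 − 0.22)t) = 3710/261 → e^(0.08·t) = 14.215.
0.08·t = ln(14.215) = 2.6543, so t = 2.6543/0.08 = 33.178.

33.2 days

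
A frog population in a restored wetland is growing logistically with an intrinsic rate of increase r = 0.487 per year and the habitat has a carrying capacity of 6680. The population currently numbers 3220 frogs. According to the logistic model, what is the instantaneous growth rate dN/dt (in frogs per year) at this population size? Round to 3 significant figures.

812 frogs per year

dN/dt = rN(1 − N/K) = 0.487 × 3220 × (1 − 3220/6680).
1 − 3220/6680 = 0.51796; dN/dt = 0.487 × 3220 × 0.51796 = 812.24.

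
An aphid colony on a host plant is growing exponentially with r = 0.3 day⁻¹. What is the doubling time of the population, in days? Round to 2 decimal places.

2.31 days

Doubling time t_d = ln(2)/r = 0.6931/0.3 = 2.3105.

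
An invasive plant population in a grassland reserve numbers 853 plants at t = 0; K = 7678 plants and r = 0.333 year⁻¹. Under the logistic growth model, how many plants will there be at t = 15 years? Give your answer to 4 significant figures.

A = (K − N₀)/N₀ = (7678 − 853)/853 = 8.0012.
N(t) = K/(1 + A·e^(−rt)) = 7678/(1 + 8.0012×e^(−0.333×15)).
e^(−4.995) = 0.0067717; denominator = 1 + 8.0012×0.0067717 = 1.0542.
N = 7678/1.0542 = 7283.37.

7283 plants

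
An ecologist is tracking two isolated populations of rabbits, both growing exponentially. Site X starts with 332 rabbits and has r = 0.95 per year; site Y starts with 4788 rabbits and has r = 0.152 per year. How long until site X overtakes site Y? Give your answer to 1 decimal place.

Set 332·e^(0.95t) = 4788·e^(0.152t).
e^((0.95 − 0.152)t) = 4788/332 → e^(0.798·t) = 14.422.
0.798·t = ln(14.422) = 2.6687, so t = 2.6687/0.798 = 3.3443.

3.3 years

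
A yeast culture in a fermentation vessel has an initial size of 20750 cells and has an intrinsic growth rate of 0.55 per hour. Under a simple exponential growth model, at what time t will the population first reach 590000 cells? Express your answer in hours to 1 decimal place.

6.1 hours

Set N₀·e^(rt) = 590000: e^(0.55·t) = 590000/20750 = 28.434.
0.55·t = ln(28.434) = 3.3476, so t = 3.3476/0.55 = 6.0865.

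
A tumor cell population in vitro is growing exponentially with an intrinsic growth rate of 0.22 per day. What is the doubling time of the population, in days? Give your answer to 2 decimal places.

3.15 days

Doubling time t_d = ln(2)/r = 0.6931/0.22 = 3.1507.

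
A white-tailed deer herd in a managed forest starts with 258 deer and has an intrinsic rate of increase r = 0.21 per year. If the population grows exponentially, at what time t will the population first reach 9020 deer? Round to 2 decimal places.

Set N₀·e^(rt) = 9020: e^(0.21·t) = 9020/258 = 34.961.
0.21·t = ln(34.961) = 3.5542, so t = 3.5542/0.21 = 16.925.

16.92 years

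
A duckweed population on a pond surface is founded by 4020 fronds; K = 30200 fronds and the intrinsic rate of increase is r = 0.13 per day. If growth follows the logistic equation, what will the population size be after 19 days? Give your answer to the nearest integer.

A = (K − N₀)/N₀ = (30200 − 4020)/4020 = 6.5124.
N(t) = K/(1 + A·e^(−rt)) = 30200/(1 + 6.5124×e^(−0.13×19)).
e^(−2.47) = 0.084585; denominator = 1 + 6.5124×0.084585 = 1.5509.
N = 30200/1.5509 = 19473.1.

19473 fronds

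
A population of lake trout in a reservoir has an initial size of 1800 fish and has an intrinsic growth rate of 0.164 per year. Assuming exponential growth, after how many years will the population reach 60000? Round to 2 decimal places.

21.38 years

Set N₀·e^(rt) = 60000: e^(0.164·t) = 60000/1800 = 33.333.
0.164·t = ln(33.333) = 3.5066, so t = 3.5066/0.164 = 21.381.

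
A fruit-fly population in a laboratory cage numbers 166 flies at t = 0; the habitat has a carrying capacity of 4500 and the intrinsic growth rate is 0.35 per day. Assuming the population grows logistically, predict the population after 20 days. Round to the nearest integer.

A = (K − N₀)/N₀ = (4500 − 166)/166 = 26.108.
N(t) = K/(1 + A·e^(−rt)) = 4500/(1 + 26.108×e^(−0.35×20)).
e^(−7) = 0.00091188; denominator = 1 + 26.108×0.00091188 = 1.0238.
N = 4500/1.0238 = 4395.36.

4395 flies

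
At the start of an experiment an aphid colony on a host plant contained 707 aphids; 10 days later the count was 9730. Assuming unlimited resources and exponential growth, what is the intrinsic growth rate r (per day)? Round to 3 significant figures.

0.262 per day

From N(t) = N₀·e^(rt): e^(r·10) = 9730/707 = 13.762.
r·10 = ln(13.762) = 2.6219, so r = 2.6219/10 = 0.26219.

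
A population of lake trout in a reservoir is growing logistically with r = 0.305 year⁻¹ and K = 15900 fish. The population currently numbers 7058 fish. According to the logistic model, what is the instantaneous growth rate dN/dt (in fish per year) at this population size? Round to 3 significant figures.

1200 fish per year

dN/dt = rN(1 − N/K) = 0.305 × 7058 × (1 − 7058/15900).
1 − 7058/15900 = 0.5561; dN/dt = 0.305 × 7058 × 0.5561 = 1197.1.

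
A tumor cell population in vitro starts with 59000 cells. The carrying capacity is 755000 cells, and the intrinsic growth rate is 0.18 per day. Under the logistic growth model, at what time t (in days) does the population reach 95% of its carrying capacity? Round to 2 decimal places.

30.07 days

A = (K − N₀)/N₀ = (755000 − 59000)/59000 = 11.797.
Solve 755000/(1 + 11.797·e^(−0.18t)) = 717250: 1 + 11.797·e^(−0.18t) = 1.0526, so e^(−0.18t) = 0.00446158.
−0.18·t = ln(0.00446158) = -5.4123, so t = 5.4123/0.18 = 30.068.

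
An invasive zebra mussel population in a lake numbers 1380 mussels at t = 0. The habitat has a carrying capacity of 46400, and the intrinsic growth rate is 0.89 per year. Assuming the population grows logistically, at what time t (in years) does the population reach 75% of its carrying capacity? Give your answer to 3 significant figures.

A = (K − N₀)/N₀ = (46400 − 1380)/1380 = 32.623.
Solve 46400/(1 + 32.623·e^(−0.89t)) = 34800: 1 + 32.623·e^(−0.89t) = 1.3333, so e^(−0.89t) = 0.0102177.
−0.89·t = ln(0.0102177) = -4.5836, so t = 4.5836/0.89 = 5.1502.

5.15 years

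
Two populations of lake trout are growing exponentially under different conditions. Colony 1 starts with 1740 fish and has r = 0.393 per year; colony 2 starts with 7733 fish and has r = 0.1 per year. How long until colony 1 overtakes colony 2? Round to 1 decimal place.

5.1 years

Set 1740·e^(0.393t) = 7733·e^(0.1t).
e^((0.393 − 0.1)t) = 7733/1740 → e^(0.293·t) = 4.4443.
0.293·t = ln(4.4443) = 1.4916, so t = 1.4916/0.293 = 5.0908.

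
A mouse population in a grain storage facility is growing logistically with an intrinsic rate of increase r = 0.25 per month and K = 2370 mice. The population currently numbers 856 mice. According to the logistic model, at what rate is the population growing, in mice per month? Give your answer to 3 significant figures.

dN/dt = rN(1 − N/K) = 0.25 × 856 × (1 − 856/2370).
1 − 856/2370 = 0.63882; dN/dt = 0.25 × 856 × 0.63882 = 136.71.

137 mice per month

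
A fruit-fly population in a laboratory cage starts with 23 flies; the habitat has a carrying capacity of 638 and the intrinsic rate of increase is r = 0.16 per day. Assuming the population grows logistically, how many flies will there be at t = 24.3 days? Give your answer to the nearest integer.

412 flies

A = (K − N₀)/N₀ = (638 − 23)/23 = 26.739.
N(t) = K/(1 + A·e^(−rt)) = 638/(1 + 26.739×e^(−0.16×24.3)).
e^(−3.888) = 0.020486; denominator = 1 + 26.739×0.020486 = 1.5478.
N = 638/1.5478 = 412.202.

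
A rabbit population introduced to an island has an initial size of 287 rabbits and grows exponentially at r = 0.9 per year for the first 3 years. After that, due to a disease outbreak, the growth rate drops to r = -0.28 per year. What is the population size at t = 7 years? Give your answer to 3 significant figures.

Phase 1: N(3) = 287·e^(0.9×3) = 287·e^2.7 = 4270.48.
Phase 2 runs for 7 − 3 = 4 years at r = -0.28.
N(7) = 4270.48·e^(-0.28×4) = 4270.48·e^-1.12 = 1393.37.

1390 rabbits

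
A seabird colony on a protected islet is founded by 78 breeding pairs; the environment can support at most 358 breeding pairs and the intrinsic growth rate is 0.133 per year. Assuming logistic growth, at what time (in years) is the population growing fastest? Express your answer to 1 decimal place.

9.6 years

Logistic growth is fastest at N = K/2 = 179.
A = (K − N₀)/N₀ = 3.5897. Set K/(1 + A·e^(−rt)) = K/2 → A·e^(−rt) = 1.
e^(−0.133t) = 1/3.5897 = 0.278571, so t = ln(3.5897)/0.133 = 1.2781/0.133 = 9.6096.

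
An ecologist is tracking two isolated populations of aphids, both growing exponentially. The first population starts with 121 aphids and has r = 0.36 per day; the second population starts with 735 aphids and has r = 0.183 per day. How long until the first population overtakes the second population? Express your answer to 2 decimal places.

10.19 days

Set 121·e^(0.36t) = 735·e^(0.183t).
e^((0.36 − 0.183)t) = 735/121 → e^(0.177·t) = 6.0744.
0.177·t = ln(6.0744) = 1.8041, so t = 1.8041/0.177 = 10.193.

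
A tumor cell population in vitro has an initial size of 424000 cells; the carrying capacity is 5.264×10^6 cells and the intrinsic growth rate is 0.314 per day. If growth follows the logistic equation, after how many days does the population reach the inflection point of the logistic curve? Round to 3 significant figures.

7.75 days

Logistic growth is fastest at N = K/2 = 2.632×10^6.
A = (K − N₀)/N₀ = 11.415. Set K/(1 + A·e^(−rt)) = K/2 → A·e^(−rt) = 1.
e^(−0.314t) = 1/11.415 = 0.0876033, so t = ln(11.415)/0.314 = 2.4349/0.314 = 7.7546.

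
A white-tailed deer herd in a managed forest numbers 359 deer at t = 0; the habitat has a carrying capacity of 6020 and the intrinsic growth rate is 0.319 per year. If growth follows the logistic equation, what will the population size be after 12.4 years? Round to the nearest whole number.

4624 deer

A = (K − N₀)/N₀ = (6020 − 359)/359 = 15.769.
N(t) = K/(1 + A·e^(−rt)) = 6020/(1 + 15.769×e^(−0.319×12.4)).
e^(−3.956) = 0.019147; denominator = 1 + 15.769×0.019147 = 1.3019.
N = 6020/1.3019 = 4623.91.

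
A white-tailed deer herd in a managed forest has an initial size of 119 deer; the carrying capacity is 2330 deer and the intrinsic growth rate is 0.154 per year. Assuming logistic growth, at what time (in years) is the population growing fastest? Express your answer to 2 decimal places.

18.97 years

Logistic growth is fastest at N = K/2 = 1165.
A = (K − N₀)/N₀ = 18.58. Set K/(1 + A·e^(−rt)) = K/2 → A·e^(−rt) = 1.
e^(−0.154t) = 1/18.58 = 0.0538218, so t = ln(18.58)/0.154 = 2.9221/0.154 = 18.975.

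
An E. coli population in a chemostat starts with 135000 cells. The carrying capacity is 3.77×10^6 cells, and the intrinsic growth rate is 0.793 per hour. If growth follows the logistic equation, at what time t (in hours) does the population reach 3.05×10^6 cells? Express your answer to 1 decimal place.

6.0 hours

A = (K − N₀)/N₀ = (3.77×10^6 − 135000)/135000 = 26.926.
Solve 3.77×10^6/(1 + 26.926·e^(−0.793t)) = 3.05×10^6: 1 + 26.926·e^(−0.793t) = 1.2361, so e^(−0.793t) = 0.00876722.
−0.793·t = ln(0.00876722) = -4.7367, so t = 4.7367/0.793 = 5.9732.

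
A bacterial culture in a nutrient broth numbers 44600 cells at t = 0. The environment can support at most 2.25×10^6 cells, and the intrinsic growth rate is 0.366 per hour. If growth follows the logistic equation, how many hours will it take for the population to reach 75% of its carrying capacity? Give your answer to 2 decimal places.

A = (K − N₀)/N₀ = (2.25×10^6 − 44600)/44600 = 49.448.
Solve 2.25×10^6/(1 + 49.448·e^(−0.366t)) = 1.6875×10^6: 1 + 49.448·e^(−0.366t) = 1.3333, so e^(−0.366t) = 0.00674103.
−0.366·t = ln(0.00674103) = -4.9995, so t = 4.9995/0.366 = 13.66.

13.66 hours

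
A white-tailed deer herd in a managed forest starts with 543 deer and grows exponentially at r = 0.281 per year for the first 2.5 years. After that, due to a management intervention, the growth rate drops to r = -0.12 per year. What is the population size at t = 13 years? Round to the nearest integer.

311 deer

Phase 1: N(2.5) = 543·e^(0.281×2.5) = 543·e^0.7025 = 1096.2.
Phase 2 runs for 13 − 2.5 = 10.5 years at r = -0.12.
N(13) = 1096.2·e^(-0.12×10.5) = 1096.2·e^-1.26 = 310.943.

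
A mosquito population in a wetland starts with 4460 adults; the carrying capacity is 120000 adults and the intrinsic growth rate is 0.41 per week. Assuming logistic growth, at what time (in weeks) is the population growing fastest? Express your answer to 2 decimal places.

Logistic growth is fastest at N = K/2 = 60000.
A = (K − N₀)/N₀ = 25.906. Set K/(1 + A·e^(−rt)) = K/2 → A·e^(−rt) = 1.
e^(−0.41t) = 1/25.906 = 0.0386014, so t = ln(25.906)/0.41 = 3.2545/0.41 = 7.9377.

7.94 weeks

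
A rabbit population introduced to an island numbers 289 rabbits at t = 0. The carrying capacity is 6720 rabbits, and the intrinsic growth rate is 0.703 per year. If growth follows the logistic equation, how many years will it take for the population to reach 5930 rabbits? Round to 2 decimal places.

7.28 years

A = (K − N₀)/N₀ = (6720 − 289)/289 = 22.253.
Solve 6720/(1 + 22.253·e^(−0.703t)) = 5930: 1 + 22.253·e^(−0.703t) = 1.1332, so e^(−0.703t) = 0.00598676.
−0.703·t = ln(0.00598676) = -5.1182, so t = 5.1182/0.703 = 7.2805.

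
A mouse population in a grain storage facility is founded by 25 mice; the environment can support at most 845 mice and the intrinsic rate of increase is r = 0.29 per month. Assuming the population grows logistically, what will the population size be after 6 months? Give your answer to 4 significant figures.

125.1 mice

A = (K − N₀)/N₀ = (845 − 25)/25 = 32.8.
N(t) = K/(1 + A·e^(−rt)) = 845/(1 + 32.8×e^(−0.29×6)).
e^(−1.74) = 0.17552; denominator = 1 + 32.8×0.17552 = 6.7571.
N = 845/6.7571 = 125.054.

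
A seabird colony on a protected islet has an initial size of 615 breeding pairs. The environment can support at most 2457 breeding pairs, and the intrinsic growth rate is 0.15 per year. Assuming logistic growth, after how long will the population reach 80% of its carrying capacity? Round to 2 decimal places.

16.56 years

A = (K − N₀)/N₀ = (2457 − 615)/615 = 2.9951.
Solve 2457/(1 + 2.9951·e^(−0.15t)) = 1965.6: 1 + 2.9951·e^(−0.15t) = 1.25, so e^(−0.15t) = 0.0834691.
−0.15·t = ln(0.0834691) = -2.4833, so t = 2.4833/0.15 = 16.555.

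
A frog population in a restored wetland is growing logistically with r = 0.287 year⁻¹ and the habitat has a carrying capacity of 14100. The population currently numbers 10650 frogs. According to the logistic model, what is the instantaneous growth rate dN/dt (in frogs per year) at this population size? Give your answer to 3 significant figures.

dN/dt = rN(1 − N/K) = 0.287 × 10650 × (1 − 10650/14100).
1 − 10650/14100 = 0.24468; dN/dt = 0.287 × 10650 × 0.24468 = 747.88.

748 frogs per year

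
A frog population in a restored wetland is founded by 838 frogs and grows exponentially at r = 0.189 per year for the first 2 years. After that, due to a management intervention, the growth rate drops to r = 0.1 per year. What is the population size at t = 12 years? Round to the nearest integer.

Phase 1: N(2) = 838·e^(0.189×2) = 838·e^0.378 = 1222.95.
Phase 2 runs for 12 − 2 = 10 years at r = 0.1.
N(12) = 1222.95·e^(0.1×10) = 1222.95·e^1 = 3324.31.

3324 frogs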